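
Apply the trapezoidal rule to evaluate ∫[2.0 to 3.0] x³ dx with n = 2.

f(x) = x³
a = 2.0, b = 3.0, n = 2
h = (b - a)/n = 0.500000

Trapezoidal rule: (h/2)[f(x₀) + 2f(x₁) + 2f(x₂) + ... + f(xₙ)]

x_0 = 2.0000, f(x_0) = 8.000000, coefficient = 1
x_1 = 2.5000, f(x_1) = 15.625000, coefficient = 2
x_2 = 3.0000, f(x_2) = 27.000000, coefficient = 1

I ≈ (0.500000/2) × 66.250000 = 16.562500
Exact value: 16.250000
Error: 0.312500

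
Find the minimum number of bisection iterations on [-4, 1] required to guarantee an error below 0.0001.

We need (b-a)/2^n ≤ 0.0001
(1 - (-4))/2^n ≤ 0.0001
5/2^n ≤ 0.0001
2^n ≥ 50000
n ≥ log₂(50000) = 15.61
n ≥ 16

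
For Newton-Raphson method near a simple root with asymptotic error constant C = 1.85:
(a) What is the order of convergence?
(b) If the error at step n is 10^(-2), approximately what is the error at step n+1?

(a) Newton-Raphson has quadratic (order 2) convergence near simple roots.
    This means |e_{n+1}| ≈ C|e_n|².

(b) With |e_n| = 10^(-2) and C = 1.85:
    |e_{n+1}| ≈ 1.85 × (10^(-2))² = 1.85 × 10^(-4)

(a) 2 (quadratic); (b) |e_{n+1}| ≈ 1.850e-04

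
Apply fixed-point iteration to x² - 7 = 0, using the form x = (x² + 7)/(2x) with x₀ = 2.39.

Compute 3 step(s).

Equation: x² - 7 = 0
Fixed-point form: x = (x² + 7)/(2x)
x₀ = 2.39

x_1 = g(2.390000) = 2.659435
x_2 = g(2.659435) = 2.645787
x_3 = g(2.645787) = 2.645751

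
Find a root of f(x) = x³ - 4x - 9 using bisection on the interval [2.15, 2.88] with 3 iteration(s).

f(x) = x³ - 4x - 9
Initial interval: [2.15, 2.88]

Iteration 1:
  c_1 = (2.150000 + 2.880000)/2 = 2.515000
  f(c_1) = f(2.515000) = -3.152059
  f(a) × f(c) ≥ 0, new interval: [2.515000, 2.880000]
Iteration 2:
  c_2 = (2.515000 + 2.880000)/2 = 2.697500
  f(c_2) = f(2.697500) = -0.161624
  f(a) × f(c) ≥ 0, new interval: [2.697500, 2.880000]
Iteration 3:
  c_3 = (2.697500 + 2.880000)/2 = 2.788750
  f(c_3) = f(2.788750) = 1.533462
  f(a) × f(c) < 0, new interval: [2.697500, 2.788750]

After 3 iteration(s), the approximation is c_3 = 2.788750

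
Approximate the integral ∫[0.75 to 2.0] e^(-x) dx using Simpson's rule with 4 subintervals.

f(x) = e^(-x)
a = 0.75, b = 2.0, n = 4
h = (b - a)/n = 0.312500

Simpson's rule: (h/3)[f(x₀) + 4f(x₁) + 2f(x₂) + ... + f(xₙ)]

x_0 = 0.7500, f(x_0) = 0.472367, coefficient = 1
x_1 = 1.0625, f(x_1) = 0.345591, coefficient = 4
x_2 = 1.3750, f(x_2) = 0.252840, coefficient = 2
x_3 = 1.6875, f(x_3) = 0.184981, coefficient = 4
x_4 = 2.0000, f(x_4) = 0.135335, coefficient = 1

I ≈ (0.312500/3) × 3.235670 = 0.337049
Exact value: 0.337031
Error: 0.000018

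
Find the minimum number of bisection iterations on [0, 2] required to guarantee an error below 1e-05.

We need (b-a)/2^n ≤ 1e-05
(2 - 0)/2^n ≤ 1e-05
2/2^n ≤ 1e-05
2^n ≥ 200000
n ≥ log₂(200000) = 17.61
n ≥ 18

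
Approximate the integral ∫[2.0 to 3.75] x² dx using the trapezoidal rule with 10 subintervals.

f(x) = x²
a = 2.0, b = 3.75, n = 10
h = (b - a)/n = 0.175000

Trapezoidal rule: (h/2)[f(x₀) + 2f(x₁) + 2f(x₂) + ... + f(xₙ)]

x_0 = 2.0000, f(x_0) = 4.000000, coefficient = 1
x_1 = 2.1750, f(x_1) = 4.730625, coefficient = 2
x_2 = 2.3500, f(x_2) = 5.522500, coefficient = 2
x_3 = 2.5250, f(x_3) = 6.375625, coefficient = 2
x_4 = 2.7000, f(x_4) = 7.290000, coefficient = 2
x_5 = 2.8750, f(x_5) = 8.265625, coefficient = 2
x_6 = 3.0500, f(x_6) = 9.302500, coefficient = 2
x_7 = 3.2250, f(x_7) = 10.400625, coefficient = 2
x_8 = 3.4000, f(x_8) = 11.560000, coefficient = 2
x_9 = 3.5750, f(x_9) = 12.780625, coefficient = 2
x_10 = 3.7500, f(x_10) = 14.062500, coefficient = 1

I ≈ (0.175000/2) × 170.518750 = 14.920391
Exact value: 14.911458
Error: 0.008932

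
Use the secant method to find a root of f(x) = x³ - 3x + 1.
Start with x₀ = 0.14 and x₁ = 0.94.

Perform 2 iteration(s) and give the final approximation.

f(x) = x³ - 3x + 1
x₀ = 0.14, x₁ = 0.94

Secant formula: x_{n+1} = x_n - f(x_n)(x_n - x_{n-1})/(f(x_n) - f(x_{n-1}))

Iteration 1:
  f(0.140000) = 0.582744
  f(0.940000) = -0.989416
  x_2 = 0.940000 - (-0.989416)×(0.940000 - 0.140000)/(-0.989416 - 0.582744)
       = 0.436532
Iteration 2:
  f(0.940000) = -0.989416
  f(0.436532) = -0.226410
  x_3 = 0.436532 - (-0.226410)×(0.436532 - 0.940000)/(-0.226410 - (-0.989416))
       = 0.287136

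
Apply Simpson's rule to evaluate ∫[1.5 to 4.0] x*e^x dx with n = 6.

f(x) = x*e^x
a = 1.5, b = 4.0, n = 6
h = (b - a)/n = 0.416667

Simpson's rule: (h/3)[f(x₀) + 4f(x₁) + 2f(x₂) + ... + f(xₙ)]

x_0 = 1.5000, f(x_0) = 6.722534, coefficient = 1
x_1 = 1.9167, f(x_1) = 13.029998, coefficient = 4
x_2 = 2.3333, f(x_2) = 24.061937, coefficient = 2
x_3 = 2.7500, f(x_3) = 43.017238, coefficient = 4
x_4 = 3.1667, f(x_4) = 75.139484, coefficient = 2
x_5 = 3.5833, f(x_5) = 128.976059, coefficient = 4
x_6 = 4.0000, f(x_6) = 218.392600, coefficient = 1

I ≈ (0.416667/3) × 1163.611154 = 161.612660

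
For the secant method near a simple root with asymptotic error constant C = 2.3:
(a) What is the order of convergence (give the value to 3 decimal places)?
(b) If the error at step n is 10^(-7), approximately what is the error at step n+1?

(a) Secant method has superlinear convergence with order φ = (1+√5)/2 ≈ 1.618.
    This means |e_{n+1}| ≈ C|e_n|^1.618.

(b) With |e_n| = 10^(-7) and C = 2.3:
    |e_{n+1}| ≈ 2.3 × (10^(-7))^1.618 = 2.3 × 10^(-11.33)

(a) ≈ 1.618 (golden ratio); (b) |e_{n+1}| ≈ 1.085e-11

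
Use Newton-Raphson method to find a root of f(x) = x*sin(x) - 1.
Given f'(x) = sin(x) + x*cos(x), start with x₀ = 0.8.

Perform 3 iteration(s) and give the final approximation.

f(x) = x*sin(x) - 1
f'(x) = sin(x) + x*cos(x)
x₀ = 0.8

Newton-Raphson formula: x_{n+1} = x_n - f(x_n)/f'(x_n)

Iteration 1:
  f(0.800000) = -0.426115
  f'(0.800000) = 1.274721
  x_1 = 0.800000 - (-0.426115)/1.274721 = 1.134281
Iteration 2:
  f(1.134281) = 0.027920
  f'(1.134281) = 1.385786
  x_2 = 1.134281 - 0.027920/1.385786 = 1.114134
Iteration 3:
  f(1.114134) = -0.000033
  f'(1.114134) = 1.388812
  x_3 = 1.114134 - (-0.000033)/1.388812 = 1.114157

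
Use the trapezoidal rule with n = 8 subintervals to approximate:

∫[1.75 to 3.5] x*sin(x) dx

f(x) = x*sin(x)
a = 1.75, b = 3.5, n = 8
h = (b - a)/n = 0.218750

Trapezoidal rule: (h/2)[f(x₀) + 2f(x₁) + 2f(x₂) + ... + f(xₙ)]

x_0 = 1.7500, f(x_0) = 1.721975, coefficient = 1
x_1 = 1.9688, f(x_1) = 1.814904, coefficient = 2
x_2 = 2.1875, f(x_2) = 1.784539, coefficient = 2
x_3 = 2.4062, f(x_3) = 1.614212, coefficient = 2
x_4 = 2.6250, f(x_4) = 1.296541, coefficient = 2
x_5 = 2.8438, f(x_5) = 0.834523, coefficient = 2
x_6 = 3.0625, f(x_6) = 0.241969, coefficient = 2
x_7 = 3.2812, f(x_7) = -0.456762, coefficient = 2
x_8 = 3.5000, f(x_8) = -1.227741, coefficient = 1

I ≈ (0.218750/2) × 14.754083 = 1.613728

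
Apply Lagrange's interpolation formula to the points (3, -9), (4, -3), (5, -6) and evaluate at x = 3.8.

Lagrange interpolation formula:
P(x) = Σ yᵢ × Lᵢ(x)
where Lᵢ(x) = Π_{j≠i} (x - xⱼ)/(xᵢ - xⱼ)

L_0(3.8) = (3.8 - 4)/(3 - 4) × (3.8 - 5)/(3 - 5) = 0.120000
L_1(3.8) = (3.8 - 3)/(4 - 3) × (3.8 - 5)/(4 - 5) = 0.960000
L_2(3.8) = (3.8 - 3)/(5 - 3) × (3.8 - 4)/(5 - 4) = -0.080000

P(3.8) = (-9)×L_0(3.8) + (-3)×L_1(3.8) + (-6)×L_2(3.8)
P(3.8) = -3.480000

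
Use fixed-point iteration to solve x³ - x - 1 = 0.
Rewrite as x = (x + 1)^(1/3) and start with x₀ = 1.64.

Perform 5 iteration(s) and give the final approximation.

Equation: x³ - x - 1 = 0
Fixed-point form: x = (x + 1)^(1/3)
x₀ = 1.64

x_1 = g(1.640000) = 1.382085
x_2 = g(1.382085) = 1.335526
x_3 = g(1.335526) = 1.326768
x_4 = g(1.326768) = 1.325107
x_5 = g(1.325107) = 1.324792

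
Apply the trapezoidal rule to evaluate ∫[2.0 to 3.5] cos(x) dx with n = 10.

f(x) = cos(x)
a = 2.0, b = 3.5, n = 10
h = (b - a)/n = 0.150000

Trapezoidal rule: (h/2)[f(x₀) + 2f(x₁) + 2f(x₂) + ... + f(xₙ)]

x_0 = 2.0000, f(x_0) = -0.416147, coefficient = 1
x_1 = 2.1500, f(x_1) = -0.547358, coefficient = 2
x_2 = 2.3000, f(x_2) = -0.666276, coefficient = 2
x_3 = 2.4500, f(x_3) = -0.770231, coefficient = 2
x_4 = 2.6000, f(x_4) = -0.856889, coefficient = 2
x_5 = 2.7500, f(x_5) = -0.924302, coefficient = 2
x_6 = 2.9000, f(x_6) = -0.970958, coefficient = 2
x_7 = 3.0500, f(x_7) = -0.995808, coefficient = 2
x_8 = 3.2000, f(x_8) = -0.998295, coefficient = 2
x_9 = 3.3500, f(x_9) = -0.978362, coefficient = 2
x_10 = 3.5000, f(x_10) = -0.936457, coefficient = 1

I ≈ (0.150000/2) × -16.769562 = -1.257717
Exact value: -1.260081
Error: 0.002364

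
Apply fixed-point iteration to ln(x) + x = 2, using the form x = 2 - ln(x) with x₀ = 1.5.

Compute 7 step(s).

Equation: ln(x) + x = 2
Fixed-point form: x = 2 - ln(x)
x₀ = 1.5

x_1 = g(1.500000) = 1.594535
x_2 = g(1.594535) = 1.533418
x_3 = g(1.533418) = 1.572501
x_4 = g(1.572501) = 1.547333
x_5 = g(1.547333) = 1.563467
x_6 = g(1.563467) = 1.553094
x_7 = g(1.553094) = 1.559751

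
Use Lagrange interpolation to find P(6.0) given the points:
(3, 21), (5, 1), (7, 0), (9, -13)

Lagrange interpolation formula:
P(x) = Σ yᵢ × Lᵢ(x)
where Lᵢ(x) = Π_{j≠i} (x - xⱼ)/(xᵢ - xⱼ)

L_0(6.0) = (6.0 - 5)/(3 - 5) × (6.0 - 7)/(3 - 7) × (6.0 - 9)/(3 - 9) = -0.062500
L_1(6.0) = (6.0 - 3)/(5 - 3) × (6.0 - 7)/(5 - 7) × (6.0 - 9)/(5 - 9) = 0.562500
L_2(6.0) = (6.0 - 3)/(7 - 3) × (6.0 - 5)/(7 - 5) × (6.0 - 9)/(7 - 9) = 0.562500
L_3(6.0) = (6.0 - 3)/(9 - 3) × (6.0 - 5)/(9 - 5) × (6.0 - 7)/(9 - 7) = -0.062500

P(6.0) = 21×L_0(6.0) + 1×L_1(6.0) + 0×L_2(6.0) + (-13)×L_3(6.0)
P(6.0) = 0.062500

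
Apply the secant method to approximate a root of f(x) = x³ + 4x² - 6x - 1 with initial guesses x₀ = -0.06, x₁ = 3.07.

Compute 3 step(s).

f(x) = x³ + 4x² - 6x - 1
x₀ = -0.06, x₁ = 3.07

Secant formula: x_{n+1} = x_n - f(x_n)(x_n - x_{n-1})/(f(x_n) - f(x_{n-1}))

Iteration 1:
  f(-0.060000) = -0.625816
  f(3.070000) = 47.214043
  x_2 = 3.070000 - 47.214043×(3.070000 - (-0.060000))/(47.214043 - (-0.625816))
       = -0.019055
Iteration 2:
  f(3.070000) = 47.214043
  f(-0.019055) = -0.884225
  x_3 = -0.019055 - (-0.884225)×(-0.019055 - 3.070000)/(-0.884225 - 47.214043)
       = 0.037733
Iteration 3:
  f(-0.019055) = -0.884225
  f(0.037733) = -1.220651
  x_4 = 0.037733 - (-1.220651)×(0.037733 - (-0.019055))/(-1.220651 - (-0.884225))
       = -0.168311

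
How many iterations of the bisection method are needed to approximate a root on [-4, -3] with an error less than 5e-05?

We need (b-a)/2^n ≤ 5e-05
(-3 - (-4))/2^n ≤ 5e-05
1/2^n ≤ 5e-05
2^n ≥ 20000
n ≥ log₂(20000) = 14.29
n ≥ 15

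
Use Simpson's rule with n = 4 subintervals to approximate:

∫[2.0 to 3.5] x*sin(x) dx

f(x) = x*sin(x)
a = 2.0, b = 3.5, n = 4
h = (b - a)/n = 0.375000

Simpson's rule: (h/3)[f(x₀) + 4f(x₁) + 2f(x₂) + ... + f(xₙ)]

x_0 = 2.0000, f(x_0) = 1.818595, coefficient = 1
x_1 = 2.3750, f(x_1) = 1.647502, coefficient = 4
x_2 = 2.7500, f(x_2) = 1.049568, coefficient = 2
x_3 = 3.1250, f(x_3) = 0.051850, coefficient = 4
x_4 = 3.5000, f(x_4) = -1.227741, coefficient = 1

I ≈ (0.375000/3) × 9.487395 = 1.185924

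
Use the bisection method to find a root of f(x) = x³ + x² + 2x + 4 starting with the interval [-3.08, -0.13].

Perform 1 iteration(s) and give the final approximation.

f(x) = x³ + x² + 2x + 4
Initial interval: [-3.08, -0.13]

Iteration 1:
  c_1 = (-3.080000 + (-0.130000))/2 = -1.605000
  f(c_1) = f(-1.605000) = -0.768495
  f(a) × f(c) ≥ 0, new interval: [-1.605000, -0.130000]

After 1 iteration(s), the approximation is c_1 = -1.605000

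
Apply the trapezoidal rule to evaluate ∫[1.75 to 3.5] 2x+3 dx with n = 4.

f(x) = 2x+3
a = 1.75, b = 3.5, n = 4
h = (b - a)/n = 0.437500

Trapezoidal rule: (h/2)[f(x₀) + 2f(x₁) + 2f(x₂) + ... + f(xₙ)]

x_0 = 1.7500, f(x_0) = 6.500000, coefficient = 1
x_1 = 2.1875, f(x_1) = 7.375000, coefficient = 2
x_2 = 2.6250, f(x_2) = 8.250000, coefficient = 2
x_3 = 3.0625, f(x_3) = 9.125000, coefficient = 2
x_4 = 3.5000, f(x_4) = 10.000000, coefficient = 1

I ≈ (0.437500/2) × 66.000000 = 14.437500
Exact value: 14.437500
Error: 0.000000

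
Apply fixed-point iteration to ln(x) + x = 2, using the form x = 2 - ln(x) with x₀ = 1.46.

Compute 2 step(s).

Equation: ln(x) + x = 2
Fixed-point form: x = 2 - ln(x)
x₀ = 1.46

x_1 = g(1.460000) = 1.621564
x_2 = g(1.621564) = 1.516609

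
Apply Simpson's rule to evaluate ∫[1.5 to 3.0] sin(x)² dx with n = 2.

f(x) = sin(x)²
a = 1.5, b = 3.0, n = 2
h = (b - a)/n = 0.750000

Simpson's rule: (h/3)[f(x₀) + 4f(x₁) + 2f(x₂) + ... + f(xₙ)]

x_0 = 1.5000, f(x_0) = 0.994996, coefficient = 1
x_1 = 2.2500, f(x_1) = 0.605398, coefficient = 4
x_2 = 3.0000, f(x_2) = 0.019915, coefficient = 1

I ≈ (0.750000/3) × 3.436503 = 0.859126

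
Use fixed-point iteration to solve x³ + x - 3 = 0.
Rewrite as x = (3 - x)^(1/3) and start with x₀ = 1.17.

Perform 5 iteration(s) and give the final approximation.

Equation: x³ + x - 3 = 0
Fixed-point form: x = (3 - x)^(1/3)
x₀ = 1.17

x_1 = g(1.170000) = 1.223161
x_2 = g(1.223161) = 1.211200
x_3 = g(1.211200) = 1.213912
x_4 = g(1.213912) = 1.213298
x_5 = g(1.213298) = 1.213437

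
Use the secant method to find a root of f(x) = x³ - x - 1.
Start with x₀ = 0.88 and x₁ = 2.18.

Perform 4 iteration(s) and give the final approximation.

f(x) = x³ - x - 1
x₀ = 0.88, x₁ = 2.18

Secant formula: x_{n+1} = x_n - f(x_n)(x_n - x_{n-1})/(f(x_n) - f(x_{n-1}))

Iteration 1:
  f(0.880000) = -1.198528
  f(2.180000) = 7.180232
  x_2 = 2.180000 - 7.180232×(2.180000 - 0.880000)/(7.180232 - (-1.198528))
       = 1.065957
Iteration 2:
  f(2.180000) = 7.180232
  f(1.065957) = -0.854749
  x_3 = 1.065957 - (-0.854749)×(1.065957 - 2.180000)/(-0.854749 - 7.180232)
       = 1.184467
Iteration 3:
  f(1.065957) = -0.854749
  f(1.184467) = -0.522705
  x_4 = 1.184467 - (-0.522705)×(1.184467 - 1.065957)/(-0.522705 - (-0.854749))
       = 1.371026
Iteration 4:
  f(1.184467) = -0.522705
  f(1.371026) = 0.206110
  x_5 = 1.371026 - 0.206110×(1.371026 - 1.184467)/(0.206110 - (-0.522705))
       = 1.318267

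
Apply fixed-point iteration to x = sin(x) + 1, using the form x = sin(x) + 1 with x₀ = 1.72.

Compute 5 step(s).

Equation: x = sin(x) + 1
Fixed-point form: x = sin(x) + 1
x₀ = 1.72

x_1 = g(1.720000) = 1.988890
x_2 = g(1.988890) = 1.913865
x_3 = g(1.913865) = 1.941727
x_4 = g(1.941727) = 1.931990
x_5 = g(1.931990) = 1.935476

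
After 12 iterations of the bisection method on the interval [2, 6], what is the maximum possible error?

Bisection error bound: |error| ≤ (b-a)/2^n
|error| ≤ (6 - 2)/2^12 = 4/2^12
|error| ≤ 0.0009765625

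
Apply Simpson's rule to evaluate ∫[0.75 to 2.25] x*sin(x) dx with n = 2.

f(x) = x*sin(x)
a = 0.75, b = 2.25, n = 2
h = (b - a)/n = 0.750000

Simpson's rule: (h/3)[f(x₀) + 4f(x₁) + 2f(x₂) + ... + f(xₙ)]

x_0 = 0.7500, f(x_0) = 0.511229, coefficient = 1
x_1 = 1.5000, f(x_1) = 1.496242, coefficient = 4
x_2 = 2.2500, f(x_2) = 1.750665, coefficient = 1

I ≈ (0.750000/3) × 8.246864 = 2.061716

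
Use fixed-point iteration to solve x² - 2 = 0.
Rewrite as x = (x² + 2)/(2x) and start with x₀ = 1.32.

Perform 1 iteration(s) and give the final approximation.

Equation: x² - 2 = 0
Fixed-point form: x = (x² + 2)/(2x)
x₀ = 1.32

x_1 = g(1.320000) = 1.417576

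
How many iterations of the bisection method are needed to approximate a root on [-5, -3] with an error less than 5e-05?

We need (b-a)/2^n ≤ 5e-05
(-3 - (-5))/2^n ≤ 5e-05
2/2^n ≤ 5e-05
2^n ≥ 40000
n ≥ log₂(40000) = 15.29
n ≥ 16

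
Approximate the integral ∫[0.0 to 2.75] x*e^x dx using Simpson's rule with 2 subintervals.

f(x) = x*e^x
a = 0.0, b = 2.75, n = 2
h = (b - a)/n = 1.375000

Simpson's rule: (h/3)[f(x₀) + 4f(x₁) + 2f(x₂) + ... + f(xₙ)]

x_0 = 0.0000, f(x_0) = 0.000000, coefficient = 1
x_1 = 1.3750, f(x_1) = 5.438230, coefficient = 4
x_2 = 2.7500, f(x_2) = 43.017238, coefficient = 1

I ≈ (1.375000/3) × 64.770160 = 29.686323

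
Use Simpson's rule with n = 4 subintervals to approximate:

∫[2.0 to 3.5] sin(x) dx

f(x) = sin(x)
a = 2.0, b = 3.5, n = 4
h = (b - a)/n = 0.375000

Simpson's rule: (h/3)[f(x₀) + 4f(x₁) + 2f(x₂) + ... + f(xₙ)]

x_0 = 2.0000, f(x_0) = 0.909297, coefficient = 1
x_1 = 2.3750, f(x_1) = 0.693685, coefficient = 4
x_2 = 2.7500, f(x_2) = 0.381661, coefficient = 2
x_3 = 3.1250, f(x_3) = 0.016592, coefficient = 4
x_4 = 3.5000, f(x_4) = -0.350783, coefficient = 1

I ≈ (0.375000/3) × 4.162944 = 0.520368
Exact value: 0.520310
Error: 0.000058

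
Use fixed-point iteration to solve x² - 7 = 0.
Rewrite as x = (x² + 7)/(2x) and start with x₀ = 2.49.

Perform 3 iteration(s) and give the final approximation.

Equation: x² - 7 = 0
Fixed-point form: x = (x² + 7)/(2x)
x₀ = 2.49

x_1 = g(2.490000) = 2.650622
x_2 = g(2.650622) = 2.645756
x_3 = g(2.645756) = 2.645751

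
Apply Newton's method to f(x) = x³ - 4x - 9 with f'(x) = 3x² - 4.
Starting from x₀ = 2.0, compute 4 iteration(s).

f(x) = x³ - 4x - 9
f'(x) = 3x² - 4
x₀ = 2.0

Newton-Raphson formula: x_{n+1} = x_n - f(x_n)/f'(x_n)

Iteration 1:
  f(2.000000) = -9.000000
  f'(2.000000) = 8.000000
  x_1 = 2.000000 - (-9.000000)/8.000000 = 3.125000
Iteration 2:
  f(3.125000) = 9.017578
  f'(3.125000) = 25.296875
  x_2 = 3.125000 - 9.017578/25.296875 = 2.768530
Iteration 3:
  f(2.768530) = 1.145993
  f'(2.768530) = 18.994274
  x_3 = 2.768530 - 1.145993/18.994274 = 2.708196
Iteration 4:
  f(2.708196) = 0.030014
  f'(2.708196) = 18.002983
  x_4 = 2.708196 - 0.030014/18.002983 = 2.706529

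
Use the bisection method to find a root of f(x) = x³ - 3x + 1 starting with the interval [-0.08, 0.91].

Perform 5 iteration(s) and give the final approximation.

f(x) = x³ - 3x + 1
Initial interval: [-0.08, 0.91]

Iteration 1:
  c_1 = (-0.080000 + 0.910000)/2 = 0.415000
  f(c_1) = f(0.415000) = -0.173527
  f(a) × f(c) < 0, new interval: [-0.080000, 0.415000]
Iteration 2:
  c_2 = (-0.080000 + 0.415000)/2 = 0.167500
  f(c_2) = f(0.167500) = 0.502199
  f(a) × f(c) ≥ 0, new interval: [0.167500, 0.415000]
Iteration 3:
  c_3 = (0.167500 + 0.415000)/2 = 0.291250
  f(c_3) = f(0.291250) = 0.150956
  f(a) × f(c) ≥ 0, new interval: [0.291250, 0.415000]
Iteration 4:
  c_4 = (0.291250 + 0.415000)/2 = 0.353125
  f(c_4) = f(0.353125) = -0.015341
  f(a) × f(c) < 0, new interval: [0.291250, 0.353125]
Iteration 5:
  c_5 = (0.291250 + 0.353125)/2 = 0.322188
  f(c_5) = f(0.322188) = 0.066882
  f(a) × f(c) ≥ 0, new interval: [0.322188, 0.353125]

After 5 iteration(s), the approximation is c_5 = 0.322188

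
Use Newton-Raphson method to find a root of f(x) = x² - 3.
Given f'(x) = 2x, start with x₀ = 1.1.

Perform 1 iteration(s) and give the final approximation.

f(x) = x² - 3
f'(x) = 2x
x₀ = 1.1

Newton-Raphson formula: x_{n+1} = x_n - f(x_n)/f'(x_n)

Iteration 1:
  f(1.100000) = -1.790000
  f'(1.100000) = 2.200000
  x_1 = 1.100000 - (-1.790000)/2.200000 = 1.913636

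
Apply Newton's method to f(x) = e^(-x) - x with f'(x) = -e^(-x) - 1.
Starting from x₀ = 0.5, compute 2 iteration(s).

f(x) = e^(-x) - x
f'(x) = -e^(-x) - 1
x₀ = 0.5

Newton-Raphson formula: x_{n+1} = x_n - f(x_n)/f'(x_n)

Iteration 1:
  f(0.500000) = 0.106531
  f'(0.500000) = -1.606531
  x_1 = 0.500000 - 0.106531/(-1.606531) = 0.566311
Iteration 2:
  f(0.566311) = 0.001305
  f'(0.566311) = -1.567616
  x_2 = 0.566311 - 0.001305/(-1.567616) = 0.567143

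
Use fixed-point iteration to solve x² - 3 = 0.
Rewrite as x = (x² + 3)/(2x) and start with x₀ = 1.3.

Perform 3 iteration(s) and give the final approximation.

Equation: x² - 3 = 0
Fixed-point form: x = (x² + 3)/(2x)
x₀ = 1.3

x_1 = g(1.300000) = 1.803846
x_2 = g(1.803846) = 1.733480
x_3 = g(1.733480) = 1.732051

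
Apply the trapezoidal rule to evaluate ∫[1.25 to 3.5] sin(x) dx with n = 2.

f(x) = sin(x)
a = 1.25, b = 3.5, n = 2
h = (b - a)/n = 1.125000

Trapezoidal rule: (h/2)[f(x₀) + 2f(x₁) + 2f(x₂) + ... + f(xₙ)]

x_0 = 1.2500, f(x_0) = 0.948985, coefficient = 1
x_1 = 2.3750, f(x_1) = 0.693685, coefficient = 2
x_2 = 3.5000, f(x_2) = -0.350783, coefficient = 1

I ≈ (1.125000/2) × 1.985571 = 1.116884
Exact value: 1.251779
Error: 0.134895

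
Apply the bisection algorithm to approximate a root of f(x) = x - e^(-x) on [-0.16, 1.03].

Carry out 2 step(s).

f(x) = x - e^(-x)
Initial interval: [-0.16, 1.03]

Iteration 1:
  c_1 = (-0.160000 + 1.030000)/2 = 0.435000
  f(c_1) = f(0.435000) = -0.212265
  f(a) × f(c) ≥ 0, new interval: [0.435000, 1.030000]
Iteration 2:
  c_2 = (0.435000 + 1.030000)/2 = 0.732500
  f(c_2) = f(0.732500) = 0.251794
  f(a) × f(c) < 0, new interval: [0.435000, 0.732500]

After 2 iteration(s), the approximation is c_2 = 0.732500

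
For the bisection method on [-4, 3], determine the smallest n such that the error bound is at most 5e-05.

We need (b-a)/2^n ≤ 5e-05
(3 - (-4))/2^n ≤ 5e-05
7/2^n ≤ 5e-05
2^n ≥ 140000
n ≥ log₂(140000) = 17.10
n ≥ 18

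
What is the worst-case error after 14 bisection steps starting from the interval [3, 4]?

Bisection error bound: |error| ≤ (b-a)/2^n
|error| ≤ (4 - 3)/2^14 = 1/2^14
|error| ≤ 0.0000610352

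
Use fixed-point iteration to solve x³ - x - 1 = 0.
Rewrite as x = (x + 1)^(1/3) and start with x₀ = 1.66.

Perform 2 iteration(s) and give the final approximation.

Equation: x³ - x - 1 = 0
Fixed-point form: x = (x + 1)^(1/3)
x₀ = 1.66

x_1 = g(1.660000) = 1.385566
x_2 = g(1.385566) = 1.336176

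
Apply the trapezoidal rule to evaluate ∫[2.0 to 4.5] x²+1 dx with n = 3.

f(x) = x²+1
a = 2.0, b = 4.5, n = 3
h = (b - a)/n = 0.833333

Trapezoidal rule: (h/2)[f(x₀) + 2f(x₁) + 2f(x₂) + ... + f(xₙ)]

x_0 = 2.0000, f(x_0) = 5.000000, coefficient = 1
x_1 = 2.8333, f(x_1) = 9.027778, coefficient = 2
x_2 = 3.6667, f(x_2) = 14.444444, coefficient = 2
x_3 = 4.5000, f(x_3) = 21.250000, coefficient = 1

I ≈ (0.833333/2) × 73.194444 = 30.497685
Exact value: 30.208333
Error: 0.289352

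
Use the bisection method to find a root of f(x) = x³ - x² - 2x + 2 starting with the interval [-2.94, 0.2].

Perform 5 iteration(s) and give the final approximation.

f(x) = x³ - x² - 2x + 2
Initial interval: [-2.94, 0.2]

Iteration 1:
  c_1 = (-2.940000 + 0.200000)/2 = -1.370000
  f(c_1) = f(-1.370000) = 0.291747
  f(a) × f(c) < 0, new interval: [-2.940000, -1.370000]
Iteration 2:
  c_2 = (-2.940000 + (-1.370000))/2 = -2.155000
  f(c_2) = f(-2.155000) = -8.341899
  f(a) × f(c) ≥ 0, new interval: [-2.155000, -1.370000]
Iteration 3:
  c_3 = (-2.155000 + (-1.370000))/2 = -1.762500
  f(c_3) = f(-1.762500) = -3.056447
  f(a) × f(c) ≥ 0, new interval: [-1.762500, -1.370000]
Iteration 4:
  c_4 = (-1.762500 + (-1.370000))/2 = -1.566250
  f(c_4) = f(-1.566250) = -1.162868
  f(a) × f(c) ≥ 0, new interval: [-1.566250, -1.370000]
Iteration 5:
  c_5 = (-1.566250 + (-1.370000))/2 = -1.468125
  f(c_5) = f(-1.468125) = -0.383524
  f(a) × f(c) ≥ 0, new interval: [-1.468125, -1.370000]

After 5 iteration(s), the approximation is c_5 = -1.468125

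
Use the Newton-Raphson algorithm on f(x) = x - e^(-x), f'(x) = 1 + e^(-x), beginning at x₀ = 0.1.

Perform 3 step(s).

f(x) = x - e^(-x)
f'(x) = 1 + e^(-x)
x₀ = 0.1

Newton-Raphson formula: x_{n+1} = x_n - f(x_n)/f'(x_n)

Iteration 1:
  f(0.100000) = -0.804837
  f'(0.100000) = 1.904837
  x_1 = 0.100000 - (-0.804837)/1.904837 = 0.522523
Iteration 2:
  f(0.522523) = -0.070500
  f'(0.522523) = 1.593023
  x_2 = 0.522523 - (-0.070500)/1.593023 = 0.566778
Iteration 3:
  f(0.566778) = -0.000572
  f'(0.566778) = 1.567350
  x_3 = 0.566778 - (-0.000572)/1.567350 = 0.567143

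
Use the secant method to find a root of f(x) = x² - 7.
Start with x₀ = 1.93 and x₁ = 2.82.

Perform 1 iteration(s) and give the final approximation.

f(x) = x² - 7
x₀ = 1.93, x₁ = 2.82

Secant formula: x_{n+1} = x_n - f(x_n)(x_n - x_{n-1})/(f(x_n) - f(x_{n-1}))

Iteration 1:
  f(1.930000) = -3.275100
  f(2.820000) = 0.952400
  x_2 = 2.820000 - 0.952400×(2.820000 - 1.930000)/(0.952400 - (-3.275100))
       = 2.619495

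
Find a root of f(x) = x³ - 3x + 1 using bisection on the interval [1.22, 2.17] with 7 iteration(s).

f(x) = x³ - 3x + 1
Initial interval: [1.22, 2.17]

Iteration 1:
  c_1 = (1.220000 + 2.170000)/2 = 1.695000
  f(c_1) = f(1.695000) = 0.784777
  f(a) × f(c) < 0, new interval: [1.220000, 1.695000]
Iteration 2:
  c_2 = (1.220000 + 1.695000)/2 = 1.457500
  f(c_2) = f(1.457500) = -0.276324
  f(a) × f(c) ≥ 0, new interval: [1.457500, 1.695000]
Iteration 3:
  c_3 = (1.457500 + 1.695000)/2 = 1.576250
  f(c_3) = f(1.576250) = 0.187544
  f(a) × f(c) < 0, new interval: [1.457500, 1.576250]
Iteration 4:
  c_4 = (1.457500 + 1.576250)/2 = 1.516875
  f(c_4) = f(1.516875) = -0.060432
  f(a) × f(c) ≥ 0, new interval: [1.516875, 1.576250]
Iteration 5:
  c_5 = (1.516875 + 1.576250)/2 = 1.546562
  f(c_5) = f(1.546562) = 0.059467
  f(a) × f(c) < 0, new interval: [1.516875, 1.546562]
Iteration 6:
  c_6 = (1.516875 + 1.546562)/2 = 1.531719
  f(c_6) = f(1.531719) = -0.001495
  f(a) × f(c) ≥ 0, new interval: [1.531719, 1.546562]
Iteration 7:
  c_7 = (1.531719 + 1.546562)/2 = 1.539141
  f(c_7) = f(1.539141) = 0.028731
  f(a) × f(c) < 0, new interval: [1.531719, 1.539141]

After 7 iteration(s), the approximation is c_7 = 1.539141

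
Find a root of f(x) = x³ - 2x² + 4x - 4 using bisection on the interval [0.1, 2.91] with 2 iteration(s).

f(x) = x³ - 2x² + 4x - 4
Initial interval: [0.1, 2.91]

Iteration 1:
  c_1 = (0.100000 + 2.910000)/2 = 1.505000
  f(c_1) = f(1.505000) = 0.898813
  f(a) × f(c) < 0, new interval: [0.100000, 1.505000]
Iteration 2:
  c_2 = (0.100000 + 1.505000)/2 = 0.802500
  f(c_2) = f(0.802500) = -1.561197
  f(a) × f(c) ≥ 0, new interval: [0.802500, 1.505000]

After 2 iteration(s), the approximation is c_2 = 0.802500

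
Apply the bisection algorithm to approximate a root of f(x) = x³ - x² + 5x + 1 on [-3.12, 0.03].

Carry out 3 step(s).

f(x) = x³ - x² + 5x + 1
Initial interval: [-3.12, 0.03]

Iteration 1:
  c_1 = (-3.120000 + 0.030000)/2 = -1.545000
  f(c_1) = f(-1.545000) = -12.799979
  f(a) × f(c) ≥ 0, new interval: [-1.545000, 0.030000]
Iteration 2:
  c_2 = (-1.545000 + 0.030000)/2 = -0.757500
  f(c_2) = f(-0.757500) = -3.795964
  f(a) × f(c) ≥ 0, new interval: [-0.757500, 0.030000]
Iteration 3:
  c_3 = (-0.757500 + 0.030000)/2 = -0.363750
  f(c_3) = f(-0.363750) = -0.999193
  f(a) × f(c) ≥ 0, new interval: [-0.363750, 0.030000]

After 3 iteration(s), the approximation is c_3 = -0.363750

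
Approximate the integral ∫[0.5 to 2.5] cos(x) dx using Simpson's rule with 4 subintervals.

f(x) = cos(x)
a = 0.5, b = 2.5, n = 4
h = (b - a)/n = 0.500000

Simpson's rule: (h/3)[f(x₀) + 4f(x₁) + 2f(x₂) + ... + f(xₙ)]

x_0 = 0.5000, f(x_0) = 0.877583, coefficient = 1
x_1 = 1.0000, f(x_1) = 0.540302, coefficient = 4
x_2 = 1.5000, f(x_2) = 0.070737, coefficient = 2
x_3 = 2.0000, f(x_3) = -0.416147, coefficient = 4
x_4 = 2.5000, f(x_4) = -0.801144, coefficient = 1

I ≈ (0.500000/3) × 0.714535 = 0.119089
Exact value: 0.119047
Error: 0.000043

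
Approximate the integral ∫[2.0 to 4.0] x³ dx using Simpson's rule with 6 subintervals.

f(x) = x³
a = 2.0, b = 4.0, n = 6
h = (b - a)/n = 0.333333

Simpson's rule: (h/3)[f(x₀) + 4f(x₁) + 2f(x₂) + ... + f(xₙ)]

x_0 = 2.0000, f(x_0) = 8.000000, coefficient = 1
x_1 = 2.3333, f(x_1) = 12.703704, coefficient = 4
x_2 = 2.6667, f(x_2) = 18.962963, coefficient = 2
x_3 = 3.0000, f(x_3) = 27.000000, coefficient = 4
x_4 = 3.3333, f(x_4) = 37.037037, coefficient = 2
x_5 = 3.6667, f(x_5) = 49.296296, coefficient = 4
x_6 = 4.0000, f(x_6) = 64.000000, coefficient = 1

I ≈ (0.333333/3) × 540.000000 = 60.000000
Exact value: 60.000000
Error: 0.000000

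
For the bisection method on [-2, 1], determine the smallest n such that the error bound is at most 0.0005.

We need (b-a)/2^n ≤ 0.0005
(1 - (-2))/2^n ≤ 0.0005
3/2^n ≤ 0.0005
2^n ≥ 6000
n ≥ log₂(6000) = 12.55
n ≥ 13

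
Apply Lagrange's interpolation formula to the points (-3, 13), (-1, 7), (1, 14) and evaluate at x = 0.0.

Lagrange interpolation formula:
P(x) = Σ yᵢ × Lᵢ(x)
where Lᵢ(x) = Π_{j≠i} (x - xⱼ)/(xᵢ - xⱼ)

L_0(0.0) = (0.0 - (-1))/(-3 - (-1)) × (0.0 - 1)/(-3 - 1) = -0.125000
L_1(0.0) = (0.0 - (-3))/(-1 - (-3)) × (0.0 - 1)/(-1 - 1) = 0.750000
L_2(0.0) = (0.0 - (-3))/(1 - (-3)) × (0.0 - (-1))/(1 - (-1)) = 0.375000

P(0.0) = 13×L_0(0.0) + 7×L_1(0.0) + 14×L_2(0.0)
P(0.0) = 8.875000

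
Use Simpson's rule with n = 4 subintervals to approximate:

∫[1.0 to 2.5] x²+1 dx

f(x) = x²+1
a = 1.0, b = 2.5, n = 4
h = (b - a)/n = 0.375000

Simpson's rule: (h/3)[f(x₀) + 4f(x₁) + 2f(x₂) + ... + f(xₙ)]

x_0 = 1.0000, f(x_0) = 2.000000, coefficient = 1
x_1 = 1.3750, f(x_1) = 2.890625, coefficient = 4
x_2 = 1.7500, f(x_2) = 4.062500, coefficient = 2
x_3 = 2.1250, f(x_3) = 5.515625, coefficient = 4
x_4 = 2.5000, f(x_4) = 7.250000, coefficient = 1

I ≈ (0.375000/3) × 51.000000 = 6.375000
Exact value: 6.375000
Error: 0.000000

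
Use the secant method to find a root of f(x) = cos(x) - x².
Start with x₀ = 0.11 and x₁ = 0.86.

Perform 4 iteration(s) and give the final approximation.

f(x) = cos(x) - x²
x₀ = 0.11, x₁ = 0.86

Secant formula: x_{n+1} = x_n - f(x_n)(x_n - x_{n-1})/(f(x_n) - f(x_{n-1}))

Iteration 1:
  f(0.110000) = 0.981856
  f(0.860000) = -0.087163
  x_2 = 0.860000 - (-0.087163)×(0.860000 - 0.110000)/(-0.087163 - 0.981856)
       = 0.798849
Iteration 2:
  f(0.860000) = -0.087163
  f(0.798849) = 0.059373
  x_3 = 0.798849 - 0.059373×(0.798849 - 0.860000)/(0.059373 - (-0.087163))
       = 0.823626
Iteration 3:
  f(0.798849) = 0.059373
  f(0.823626) = 0.001206
  x_4 = 0.823626 - 0.001206×(0.823626 - 0.798849)/(0.001206 - 0.059373)
       = 0.824140
Iteration 4:
  f(0.823626) = 0.001206
  f(0.824140) = -0.000017
  x_5 = 0.824140 - (-0.000017)×(0.824140 - 0.823626)/(-0.000017 - 0.001206)
       = 0.824132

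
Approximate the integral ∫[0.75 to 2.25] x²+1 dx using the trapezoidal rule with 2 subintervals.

f(x) = x²+1
a = 0.75, b = 2.25, n = 2
h = (b - a)/n = 0.750000

Trapezoidal rule: (h/2)[f(x₀) + 2f(x₁) + 2f(x₂) + ... + f(xₙ)]

x_0 = 0.7500, f(x_0) = 1.562500, coefficient = 1
x_1 = 1.5000, f(x_1) = 3.250000, coefficient = 2
x_2 = 2.2500, f(x_2) = 6.062500, coefficient = 1

I ≈ (0.750000/2) × 14.125000 = 5.296875
Exact value: 5.156250
Error: 0.140625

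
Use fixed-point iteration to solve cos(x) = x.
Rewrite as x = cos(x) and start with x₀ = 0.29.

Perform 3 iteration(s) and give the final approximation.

Equation: cos(x) = x
Fixed-point form: x = cos(x)
x₀ = 0.29

x_1 = g(0.290000) = 0.958244
x_2 = g(0.958244) = 0.574958
x_3 = g(0.574958) = 0.839215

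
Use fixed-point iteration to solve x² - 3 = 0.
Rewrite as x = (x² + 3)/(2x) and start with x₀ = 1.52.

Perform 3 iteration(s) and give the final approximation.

Equation: x² - 3 = 0
Fixed-point form: x = (x² + 3)/(2x)
x₀ = 1.52

x_1 = g(1.520000) = 1.746842
x_2 = g(1.746842) = 1.732113
x_3 = g(1.732113) = 1.732051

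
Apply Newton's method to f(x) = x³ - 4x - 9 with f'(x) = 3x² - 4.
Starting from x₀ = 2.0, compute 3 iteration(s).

f(x) = x³ - 4x - 9
f'(x) = 3x² - 4
x₀ = 2.0

Newton-Raphson formula: x_{n+1} = x_n - f(x_n)/f'(x_n)

Iteration 1:
  f(2.000000) = -9.000000
  f'(2.000000) = 8.000000
  x_1 = 2.000000 - (-9.000000)/8.000000 = 3.125000
Iteration 2:
  f(3.125000) = 9.017578
  f'(3.125000) = 25.296875
  x_2 = 3.125000 - 9.017578/25.296875 = 2.768530
Iteration 3:
  f(2.768530) = 1.145993
  f'(2.768530) = 18.994274
  x_3 = 2.768530 - 1.145993/18.994274 = 2.708196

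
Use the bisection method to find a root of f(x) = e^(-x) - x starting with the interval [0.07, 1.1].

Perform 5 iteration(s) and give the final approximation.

f(x) = e^(-x) - x
Initial interval: [0.07, 1.1]

Iteration 1:
  c_1 = (0.070000 + 1.100000)/2 = 0.585000
  f(c_1) = f(0.585000) = -0.027894
  f(a) × f(c) < 0, new interval: [0.070000, 0.585000]
Iteration 2:
  c_2 = (0.070000 + 0.585000)/2 = 0.327500
  f(c_2) = f(0.327500) = 0.393223
  f(a) × f(c) ≥ 0, new interval: [0.327500, 0.585000]
Iteration 3:
  c_3 = (0.327500 + 0.585000)/2 = 0.456250
  f(c_3) = f(0.456250) = 0.177405
  f(a) × f(c) ≥ 0, new interval: [0.456250, 0.585000]
Iteration 4:
  c_4 = (0.456250 + 0.585000)/2 = 0.520625
  f(c_4) = f(0.520625) = 0.073524
  f(a) × f(c) ≥ 0, new interval: [0.520625, 0.585000]
Iteration 5:
  c_5 = (0.520625 + 0.585000)/2 = 0.552813
  f(c_5) = f(0.552813) = 0.022517
  f(a) × f(c) ≥ 0, new interval: [0.552813, 0.585000]

After 5 iteration(s), the approximation is c_5 = 0.552813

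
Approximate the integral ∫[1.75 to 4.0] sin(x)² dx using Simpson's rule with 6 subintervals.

f(x) = sin(x)²
a = 1.75, b = 4.0, n = 6
h = (b - a)/n = 0.375000

Simpson's rule: (h/3)[f(x₀) + 4f(x₁) + 2f(x₂) + ... + f(xₙ)]

x_0 = 1.7500, f(x_0) = 0.968228, coefficient = 1
x_1 = 2.1250, f(x_1) = 0.723044, coefficient = 4
x_2 = 2.5000, f(x_2) = 0.358169, coefficient = 2
x_3 = 2.8750, f(x_3) = 0.069404, coefficient = 4
x_4 = 3.2500, f(x_4) = 0.011706, coefficient = 2
x_5 = 3.6250, f(x_5) = 0.216038, coefficient = 4
x_6 = 4.0000, f(x_6) = 0.572750, coefficient = 1

I ≈ (0.375000/3) × 6.314670 = 0.789334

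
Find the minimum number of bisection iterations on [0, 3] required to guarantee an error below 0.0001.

We need (b-a)/2^n ≤ 0.0001
(3 - 0)/2^n ≤ 0.0001
3/2^n ≤ 0.0001
2^n ≥ 30000
n ≥ log₂(30000) = 14.87
n ≥ 15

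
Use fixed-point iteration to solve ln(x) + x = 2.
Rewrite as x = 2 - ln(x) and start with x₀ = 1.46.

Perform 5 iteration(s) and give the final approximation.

Equation: ln(x) + x = 2
Fixed-point form: x = 2 - ln(x)
x₀ = 1.46

x_1 = g(1.460000) = 1.621564
x_2 = g(1.621564) = 1.516609
x_3 = g(1.516609) = 1.583523
x_4 = g(1.583523) = 1.540348
x_5 = g(1.540348) = 1.567992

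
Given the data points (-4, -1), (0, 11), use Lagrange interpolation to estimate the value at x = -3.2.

Lagrange interpolation formula:
P(x) = Σ yᵢ × Lᵢ(x)
where Lᵢ(x) = Π_{j≠i} (x - xⱼ)/(xᵢ - xⱼ)

L_0(-3.2) = (-3.2 - 0)/(-4 - 0) = 0.800000
L_1(-3.2) = (-3.2 - (-4))/(0 - (-4)) = 0.200000

P(-3.2) = (-1)×L_0(-3.2) + 11×L_1(-3.2)
P(-3.2) = 1.400000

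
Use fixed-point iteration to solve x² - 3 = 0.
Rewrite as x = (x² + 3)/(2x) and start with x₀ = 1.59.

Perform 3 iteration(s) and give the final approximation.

Equation: x² - 3 = 0
Fixed-point form: x = (x² + 3)/(2x)
x₀ = 1.59

x_1 = g(1.590000) = 1.738396
x_2 = g(1.738396) = 1.732062
x_3 = g(1.732062) = 1.732051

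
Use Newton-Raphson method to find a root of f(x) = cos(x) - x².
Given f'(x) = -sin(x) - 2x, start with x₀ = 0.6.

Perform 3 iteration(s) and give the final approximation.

f(x) = cos(x) - x²
f'(x) = -sin(x) - 2x
x₀ = 0.6

Newton-Raphson formula: x_{n+1} = x_n - f(x_n)/f'(x_n)

Iteration 1:
  f(0.600000) = 0.465336
  f'(0.600000) = -1.764642
  x_1 = 0.600000 - 0.465336/(-1.764642) = 0.863700
Iteration 2:
  f(0.863700) = -0.096348
  f'(0.863700) = -2.487650
  x_2 = 0.863700 - (-0.096348)/(-2.487650) = 0.824969
Iteration 3:
  f(0.824969) = -0.001995
  f'(0.824969) = -2.384465
  x_3 = 0.824969 - (-0.001995)/(-2.384465) = 0.824133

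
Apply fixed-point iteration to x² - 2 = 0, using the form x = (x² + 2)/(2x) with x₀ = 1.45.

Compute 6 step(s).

Equation: x² - 2 = 0
Fixed-point form: x = (x² + 2)/(2x)
x₀ = 1.45

x_1 = g(1.450000) = 1.414655
x_2 = g(1.414655) = 1.414214
x_3 = g(1.414214) = 1.414214
x_4 = g(1.414214) = 1.414214
x_5 = g(1.414214) = 1.414214
x_6 = g(1.414214) = 1.414214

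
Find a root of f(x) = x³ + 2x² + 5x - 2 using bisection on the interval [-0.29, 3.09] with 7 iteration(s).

f(x) = x³ + 2x² + 5x - 2
Initial interval: [-0.29, 3.09]

Iteration 1:
  c_1 = (-0.290000 + 3.090000)/2 = 1.400000
  f(c_1) = f(1.400000) = 11.664000
  f(a) × f(c) < 0, new interval: [-0.290000, 1.400000]
Iteration 2:
  c_2 = (-0.290000 + 1.400000)/2 = 0.555000
  f(c_2) = f(0.555000) = 1.562004
  f(a) × f(c) < 0, new interval: [-0.290000, 0.555000]
Iteration 3:
  c_3 = (-0.290000 + 0.555000)/2 = 0.132500
  f(c_3) = f(0.132500) = -1.300061
  f(a) × f(c) ≥ 0, new interval: [0.132500, 0.555000]
Iteration 4:
  c_4 = (0.132500 + 0.555000)/2 = 0.343750
  f(c_4) = f(0.343750) = -0.004303
  f(a) × f(c) ≥ 0, new interval: [0.343750, 0.555000]
Iteration 5:
  c_5 = (0.343750 + 0.555000)/2 = 0.449375
  f(c_5) = f(0.449375) = 0.741497
  f(a) × f(c) < 0, new interval: [0.343750, 0.449375]
Iteration 6:
  c_6 = (0.343750 + 0.449375)/2 = 0.396562
  f(c_6) = f(0.396562) = 0.359700
  f(a) × f(c) < 0, new interval: [0.343750, 0.396562]
Iteration 7:
  c_7 = (0.343750 + 0.396562)/2 = 0.370156
  f(c_7) = f(0.370156) = 0.175530
  f(a) × f(c) < 0, new interval: [0.343750, 0.370156]

After 7 iteration(s), the approximation is c_7 = 0.370156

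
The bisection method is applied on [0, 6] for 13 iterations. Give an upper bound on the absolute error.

Bisection error bound: |error| ≤ (b-a)/2^n
|error| ≤ (6 - 0)/2^13 = 6/2^13
|error| ≤ 0.0007324219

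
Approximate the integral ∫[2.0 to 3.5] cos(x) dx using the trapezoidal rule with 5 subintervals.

f(x) = cos(x)
a = 2.0, b = 3.5, n = 5
h = (b - a)/n = 0.300000

Trapezoidal rule: (h/2)[f(x₀) + 2f(x₁) + 2f(x₂) + ... + f(xₙ)]

x_0 = 2.0000, f(x_0) = -0.416147, coefficient = 1
x_1 = 2.3000, f(x_1) = -0.666276, coefficient = 2
x_2 = 2.6000, f(x_2) = -0.856889, coefficient = 2
x_3 = 2.9000, f(x_3) = -0.970958, coefficient = 2
x_4 = 3.2000, f(x_4) = -0.998295, coefficient = 2
x_5 = 3.5000, f(x_5) = -0.936457, coefficient = 1

I ≈ (0.300000/2) × -8.337439 = -1.250616
Exact value: -1.260081
Error: 0.009465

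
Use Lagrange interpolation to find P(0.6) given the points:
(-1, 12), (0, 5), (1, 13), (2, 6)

Lagrange interpolation formula:
P(x) = Σ yᵢ × Lᵢ(x)
where Lᵢ(x) = Π_{j≠i} (x - xⱼ)/(xᵢ - xⱼ)

L_0(0.6) = (0.6 - 0)/(-1 - 0) × (0.6 - 1)/(-1 - 1) × (0.6 - 2)/(-1 - 2) = -0.056000
L_1(0.6) = (0.6 - (-1))/(0 - (-1)) × (0.6 - 1)/(0 - 1) × (0.6 - 2)/(0 - 2) = 0.448000
L_2(0.6) = (0.6 - (-1))/(1 - (-1)) × (0.6 - 0)/(1 - 0) × (0.6 - 2)/(1 - 2) = 0.672000
L_3(0.6) = (0.6 - (-1))/(2 - (-1)) × (0.6 - 0)/(2 - 0) × (0.6 - 1)/(2 - 1) = -0.064000

P(0.6) = 12×L_0(0.6) + 5×L_1(0.6) + 13×L_2(0.6) + 6×L_3(0.6)
P(0.6) = 9.920000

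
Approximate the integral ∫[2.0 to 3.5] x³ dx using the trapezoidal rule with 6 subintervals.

f(x) = x³
a = 2.0, b = 3.5, n = 6
h = (b - a)/n = 0.250000

Trapezoidal rule: (h/2)[f(x₀) + 2f(x₁) + 2f(x₂) + ... + f(xₙ)]

x_0 = 2.0000, f(x_0) = 8.000000, coefficient = 1
x_1 = 2.2500, f(x_1) = 11.390625, coefficient = 2
x_2 = 2.5000, f(x_2) = 15.625000, coefficient = 2
x_3 = 2.7500, f(x_3) = 20.796875, coefficient = 2
x_4 = 3.0000, f(x_4) = 27.000000, coefficient = 2
x_5 = 3.2500, f(x_5) = 34.328125, coefficient = 2
x_6 = 3.5000, f(x_6) = 42.875000, coefficient = 1

I ≈ (0.250000/2) × 269.156250 = 33.644531
Exact value: 33.515625
Error: 0.128906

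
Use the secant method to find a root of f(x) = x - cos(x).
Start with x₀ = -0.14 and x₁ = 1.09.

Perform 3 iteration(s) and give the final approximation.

f(x) = x - cos(x)
x₀ = -0.14, x₁ = 1.09

Secant formula: x_{n+1} = x_n - f(x_n)(x_n - x_{n-1})/(f(x_n) - f(x_{n-1}))

Iteration 1:
  f(-0.140000) = -1.130216
  f(1.090000) = 0.627515
  x_2 = 1.090000 - 0.627515×(1.090000 - (-0.140000))/(0.627515 - (-1.130216))
       = 0.650887
Iteration 2:
  f(1.090000) = 0.627515
  f(0.650887) = -0.144660
  x_3 = 0.650887 - (-0.144660)×(0.650887 - 1.090000)/(-0.144660 - 0.627515)
       = 0.733151
Iteration 3:
  f(0.650887) = -0.144660
  f(0.733151) = -0.009919
  x_4 = 0.733151 - (-0.009919)×(0.733151 - 0.650887)/(-0.009919 - (-0.144660))
       = 0.739207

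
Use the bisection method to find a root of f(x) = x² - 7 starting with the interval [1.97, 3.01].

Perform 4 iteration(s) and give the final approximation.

f(x) = x² - 7
Initial interval: [1.97, 3.01]

Iteration 1:
  c_1 = (1.970000 + 3.010000)/2 = 2.490000
  f(c_1) = f(2.490000) = -0.799900
  f(a) × f(c) ≥ 0, new interval: [2.490000, 3.010000]
Iteration 2:
  c_2 = (2.490000 + 3.010000)/2 = 2.750000
  f(c_2) = f(2.750000) = 0.562500
  f(a) × f(c) < 0, new interval: [2.490000, 2.750000]
Iteration 3:
  c_3 = (2.490000 + 2.750000)/2 = 2.620000
  f(c_3) = f(2.620000) = -0.135600
  f(a) × f(c) ≥ 0, new interval: [2.620000, 2.750000]
Iteration 4:
  c_4 = (2.620000 + 2.750000)/2 = 2.685000
  f(c_4) = f(2.685000) = 0.209225
  f(a) × f(c) < 0, new interval: [2.620000, 2.685000]

After 4 iteration(s), the approximation is c_4 = 2.685000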